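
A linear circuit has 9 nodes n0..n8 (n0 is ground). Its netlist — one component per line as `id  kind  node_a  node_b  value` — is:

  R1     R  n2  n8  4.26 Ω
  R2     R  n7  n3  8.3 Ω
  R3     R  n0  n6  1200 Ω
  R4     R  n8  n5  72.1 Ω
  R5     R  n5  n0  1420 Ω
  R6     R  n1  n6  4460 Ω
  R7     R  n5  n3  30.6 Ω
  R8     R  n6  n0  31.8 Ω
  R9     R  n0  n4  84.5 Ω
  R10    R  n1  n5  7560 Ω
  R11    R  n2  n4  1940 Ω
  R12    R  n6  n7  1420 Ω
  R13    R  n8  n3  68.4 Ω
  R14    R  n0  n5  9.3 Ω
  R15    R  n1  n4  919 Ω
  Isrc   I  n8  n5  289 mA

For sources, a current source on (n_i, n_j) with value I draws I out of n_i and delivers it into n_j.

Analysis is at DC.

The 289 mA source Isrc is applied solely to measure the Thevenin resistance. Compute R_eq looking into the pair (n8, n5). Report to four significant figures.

Apply KCL at each of the 8 non-ground nodes and solve the resulting linear system.
Node n1: branches {R6, R10, R15} → V_1 = -0.3649
Node n2: branches {R1, R11} → V_2 = -11.68
Node n3: branches {R2, R7, R13} → V_3 = -3.516
Node n4: branches {R9, R11, R15} → V_4 = -0.4778
Node n5: branches {R4, R5, R7, R10, R14, Isrc} → V_5 = 0.07509
Node n6: branches {R3, R6, R8, R12} → V_6 = -0.07661
Node n7: branches {R2, R12} → V_7 = -3.496
Node n8: branches {R1, R4, R13, Isrc} → V_8 = -11.71

R_eq = 40.78 Ω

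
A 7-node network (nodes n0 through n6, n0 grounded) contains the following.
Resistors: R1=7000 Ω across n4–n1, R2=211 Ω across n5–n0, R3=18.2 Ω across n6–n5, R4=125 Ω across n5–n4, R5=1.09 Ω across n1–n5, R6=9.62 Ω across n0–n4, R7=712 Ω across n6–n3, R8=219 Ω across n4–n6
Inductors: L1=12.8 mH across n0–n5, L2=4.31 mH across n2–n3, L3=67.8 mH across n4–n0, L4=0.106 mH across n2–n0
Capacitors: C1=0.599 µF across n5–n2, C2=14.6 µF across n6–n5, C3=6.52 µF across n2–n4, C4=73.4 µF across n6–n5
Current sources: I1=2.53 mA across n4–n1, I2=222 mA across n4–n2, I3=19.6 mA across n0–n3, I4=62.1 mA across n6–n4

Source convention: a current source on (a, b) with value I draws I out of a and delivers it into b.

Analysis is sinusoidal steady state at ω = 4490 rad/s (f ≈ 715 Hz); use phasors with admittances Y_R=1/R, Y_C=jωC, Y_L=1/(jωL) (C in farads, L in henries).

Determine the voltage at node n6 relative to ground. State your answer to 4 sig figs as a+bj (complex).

Element admittances at ω=4490 rad/s:
  Y(R1) = 0.0001429+0.000j S between n4,n1
  Y(R2) = 0.004739+0.000j S between n5,n0
  Y(L1) = 0.000-0.01740j S between n0,n5
  Y(R3) = 0.05495+0.000j S between n6,n5
  Y(C1) = 0.000+0.002690j S between n5,n2
  Y(L2) = 0.000-0.05167j S between n2,n3
  Y(C2) = 0.000+0.06555j S between n6,n5
  I1: injects 0.00253 A into n1 (from n4)
  Y(R4) = 0.008000+0.000j S between n5,n4
  Y(R5) = 0.9174+0.000j S between n1,n5
  Y(C3) = 0.000+0.02927j S between n2,n4
  I2: injects 0.222 A into n2 (from n4)
  Y(L3) = 0.000-0.003285j S between n4,n0
  Y(R6) = 0.1040+0.000j S between n0,n4
  Y(R7) = 0.001404+0.000j S between n6,n3
  Y(L4) = 0.000-2.101j S between n2,n0
  Y(R8) = 0.004566+0.000j S between n4,n6
  Y(C4) = 0.000+0.3296j S between n6,n5
  I3: injects 0.0196 A into n3 (from n0)
  I4: injects 0.0621 A into n4 (from n6)
Assemble and solve the 6×6 MNA system:
  V(n1)=-2.724-2.024j  V(n2)=0.02889+0.1151j  V(n3)=0.09154+0.4182j  V(n4)=-1.681+0.1666j  V(n5)=-2.727-2.024j  V(n6)=-2.714-1.887j

-2.714-1.887j V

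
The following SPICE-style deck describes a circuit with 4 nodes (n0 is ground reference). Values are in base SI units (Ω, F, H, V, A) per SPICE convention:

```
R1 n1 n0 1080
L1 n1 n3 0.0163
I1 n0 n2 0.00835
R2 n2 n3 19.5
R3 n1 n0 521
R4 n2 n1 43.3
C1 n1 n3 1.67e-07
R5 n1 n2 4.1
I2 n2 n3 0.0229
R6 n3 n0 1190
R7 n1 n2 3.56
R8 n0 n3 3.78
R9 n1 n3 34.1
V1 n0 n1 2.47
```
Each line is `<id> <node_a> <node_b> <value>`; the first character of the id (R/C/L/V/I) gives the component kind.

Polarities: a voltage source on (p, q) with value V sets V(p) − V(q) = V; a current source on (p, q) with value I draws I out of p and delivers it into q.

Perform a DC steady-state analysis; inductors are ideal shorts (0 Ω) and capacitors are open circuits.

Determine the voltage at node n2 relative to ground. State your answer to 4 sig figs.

-2.494 V

Apply KCL at each of the 3 non-ground nodes and solve the resulting linear system.
Node n1: branches {R1, L1, R3, R4, C1, R5, R7, R9, V1} → V_1 = -2.470
Node n2: branches {I1, R2, R4, R5, I2, R7} → V_2 = -2.494
Node n3: branches {L1, R2, C1, I2, R6, R8, R9} → V_3 = -2.470
Source currents: i(L1)=-0.6772, i(V1)=-0.6709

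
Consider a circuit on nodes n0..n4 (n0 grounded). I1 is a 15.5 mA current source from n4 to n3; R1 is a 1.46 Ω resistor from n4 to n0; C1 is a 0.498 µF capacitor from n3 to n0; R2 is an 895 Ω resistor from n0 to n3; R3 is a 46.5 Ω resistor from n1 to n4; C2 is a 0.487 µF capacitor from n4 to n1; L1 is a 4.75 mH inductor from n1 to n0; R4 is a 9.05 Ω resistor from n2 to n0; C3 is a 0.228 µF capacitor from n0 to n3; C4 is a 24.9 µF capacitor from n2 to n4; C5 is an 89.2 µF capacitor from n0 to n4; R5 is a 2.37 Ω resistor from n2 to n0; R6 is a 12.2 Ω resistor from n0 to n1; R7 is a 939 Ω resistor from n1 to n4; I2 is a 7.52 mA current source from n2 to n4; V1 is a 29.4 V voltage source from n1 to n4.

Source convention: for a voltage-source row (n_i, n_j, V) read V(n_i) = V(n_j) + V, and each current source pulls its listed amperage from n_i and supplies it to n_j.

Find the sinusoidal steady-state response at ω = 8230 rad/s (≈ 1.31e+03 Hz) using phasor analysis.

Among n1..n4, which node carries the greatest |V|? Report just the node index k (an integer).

Apply KCL at each of the 4 non-ground nodes and solve the resulting linear system.
Node n1: branches {R3, C2, L1, R6, R7, V1} → V_1 = 28.49+1.867j
Node n2: branches {R4, C4, R5, I2} → V_2 = -0.7558-0.06060j
Node n3: branches {I1, C1, R2, C3} → V_3 = 0.4687-2.507j
Node n4: branches {I1, R1, R3, C2, C4, C5, R7, I2, V1} → V_4 = -0.9133+1.867j
Source currents: i(V1)=-3.046+0.4579j

1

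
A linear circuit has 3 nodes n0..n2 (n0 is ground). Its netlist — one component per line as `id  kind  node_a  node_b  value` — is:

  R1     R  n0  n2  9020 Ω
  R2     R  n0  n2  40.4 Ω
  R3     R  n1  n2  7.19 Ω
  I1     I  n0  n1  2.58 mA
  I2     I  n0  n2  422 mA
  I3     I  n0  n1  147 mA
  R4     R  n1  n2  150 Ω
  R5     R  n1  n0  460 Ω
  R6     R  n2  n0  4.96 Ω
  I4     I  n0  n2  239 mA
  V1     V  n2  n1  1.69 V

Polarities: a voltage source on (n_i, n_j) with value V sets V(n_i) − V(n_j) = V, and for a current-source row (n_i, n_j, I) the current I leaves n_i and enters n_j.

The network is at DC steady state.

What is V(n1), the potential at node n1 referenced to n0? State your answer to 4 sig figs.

Element admittances at DC:
  Y(R1) = 0.0001109 S between n0,n2
  Y(R2) = 0.02475 S between n0,n2
  Y(R3) = 0.1391 S between n1,n2
  I1: injects 0.00258 A into n1 (from n0)
  I2: injects 0.422 A into n2 (from n0)
  I3: injects 0.147 A into n1 (from n0)
  Y(R4) = 0.006667 S between n1,n2
  Y(R5) = 0.002174 S between n1,n0
  Y(R6) = 0.2016 S between n2,n0
  I4: injects 0.239 A into n2 (from n0)
  V1: constraint V(n2)−V(n1) = 1.69
Assemble and solve the 3×3 MNA system:
  V(n1)=1.871  V(n2)=3.561
  i(V1)=-0.3918

1.871 V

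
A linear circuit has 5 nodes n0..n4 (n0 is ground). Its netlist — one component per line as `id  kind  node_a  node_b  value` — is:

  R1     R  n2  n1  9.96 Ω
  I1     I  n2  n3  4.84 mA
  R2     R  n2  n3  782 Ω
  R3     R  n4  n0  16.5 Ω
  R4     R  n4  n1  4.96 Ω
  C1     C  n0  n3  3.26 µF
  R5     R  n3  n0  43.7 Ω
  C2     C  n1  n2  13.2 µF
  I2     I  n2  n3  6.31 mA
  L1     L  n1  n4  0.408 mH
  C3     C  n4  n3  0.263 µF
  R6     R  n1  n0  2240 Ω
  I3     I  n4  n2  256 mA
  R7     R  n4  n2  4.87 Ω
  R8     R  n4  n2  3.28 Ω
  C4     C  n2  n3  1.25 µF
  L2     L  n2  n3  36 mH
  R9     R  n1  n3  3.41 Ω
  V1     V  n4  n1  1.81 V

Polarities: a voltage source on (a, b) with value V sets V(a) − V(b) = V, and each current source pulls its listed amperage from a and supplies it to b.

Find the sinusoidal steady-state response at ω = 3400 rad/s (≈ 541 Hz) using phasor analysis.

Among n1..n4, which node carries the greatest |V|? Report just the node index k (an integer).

1

Apply KCL at each of the 4 non-ground nodes and solve the resulting linear system.
Node n1: branches {R1, R4, C2, L1, R6, R9, V1} → V_1 = -1.324+0.1526j
Node n2: branches {R1, I1, R2, C2, I2, I3, R7, R8, C4, L2} → V_2 = 0.5773+0.02442j
Node n3: branches {I1, R2, C1, R5, I2, C3, C4, L2, R9} → V_3 = -1.182+0.1653j
Node n4: branches {R3, R4, L1, C3, I3, R7, R8, V1} → V_4 = 0.4861+0.1526j
Source currents: i(V1)=-0.6039+1.229j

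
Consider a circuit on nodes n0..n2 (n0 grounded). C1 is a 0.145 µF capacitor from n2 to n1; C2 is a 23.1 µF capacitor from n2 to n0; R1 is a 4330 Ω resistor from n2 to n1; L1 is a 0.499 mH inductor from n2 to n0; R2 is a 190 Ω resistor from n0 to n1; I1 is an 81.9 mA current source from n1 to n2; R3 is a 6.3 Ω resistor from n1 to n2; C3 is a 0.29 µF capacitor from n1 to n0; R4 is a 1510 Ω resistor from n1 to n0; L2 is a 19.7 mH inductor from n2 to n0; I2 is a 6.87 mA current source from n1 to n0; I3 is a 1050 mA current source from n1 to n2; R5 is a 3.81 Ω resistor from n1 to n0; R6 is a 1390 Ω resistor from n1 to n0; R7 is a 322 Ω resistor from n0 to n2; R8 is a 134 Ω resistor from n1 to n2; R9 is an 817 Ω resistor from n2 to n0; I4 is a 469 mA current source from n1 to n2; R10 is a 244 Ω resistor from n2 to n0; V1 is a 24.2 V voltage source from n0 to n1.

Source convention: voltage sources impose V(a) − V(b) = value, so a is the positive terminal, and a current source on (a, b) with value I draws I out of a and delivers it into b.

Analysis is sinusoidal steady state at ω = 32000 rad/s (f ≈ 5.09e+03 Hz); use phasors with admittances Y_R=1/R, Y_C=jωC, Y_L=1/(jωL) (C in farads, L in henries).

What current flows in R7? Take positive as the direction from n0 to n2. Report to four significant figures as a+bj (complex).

0.003157-0.01028j A

MNA unknowns: 2 node voltages V₁..V_2 plus 1 source current (V1)
C1: Y=0.000+0.004640j on G[2,1]
C2: Y=0.000+0.7392j on G[2,0]
R1: Y=0.0002309+0.000j on G[2,1]
L1: Y=0.000-0.06263j on G[2,0]
R2: Y=0.005263+0.000j on G[0,1]
I1: z[1]−=0.0819, z[2]+=0.0819
R3: Y=0.1587+0.000j on G[1,2]
C3: Y=0.000+0.009280j on G[1,0]
R4: Y=0.0006623+0.000j on G[1,0]
L2: Y=0.000-0.001586j on G[2,0]
I2: z[1]−=0.00687, z[0]+=0.00687
I3: z[1]−=1.05, z[2]+=1.05
R5: Y=0.2625+0.000j on G[1,0]
R6: Y=0.0007194+0.000j on G[1,0]
R7: Y=0.003106+0.000j on G[0,2]
R8: Y=0.007463+0.000j on G[1,2]
R9: Y=0.001224+0.000j on G[2,0]
I4: z[1]−=0.469, z[2]+=0.469
R10: Y=0.004098+0.000j on G[2,0]
V1: row V0−V1=24.2, i_V1 at 0,1
solve → V1=-24.20+0.000j, V2=-1.017+3.309j
aux → i_V1=-8.748-0.8828j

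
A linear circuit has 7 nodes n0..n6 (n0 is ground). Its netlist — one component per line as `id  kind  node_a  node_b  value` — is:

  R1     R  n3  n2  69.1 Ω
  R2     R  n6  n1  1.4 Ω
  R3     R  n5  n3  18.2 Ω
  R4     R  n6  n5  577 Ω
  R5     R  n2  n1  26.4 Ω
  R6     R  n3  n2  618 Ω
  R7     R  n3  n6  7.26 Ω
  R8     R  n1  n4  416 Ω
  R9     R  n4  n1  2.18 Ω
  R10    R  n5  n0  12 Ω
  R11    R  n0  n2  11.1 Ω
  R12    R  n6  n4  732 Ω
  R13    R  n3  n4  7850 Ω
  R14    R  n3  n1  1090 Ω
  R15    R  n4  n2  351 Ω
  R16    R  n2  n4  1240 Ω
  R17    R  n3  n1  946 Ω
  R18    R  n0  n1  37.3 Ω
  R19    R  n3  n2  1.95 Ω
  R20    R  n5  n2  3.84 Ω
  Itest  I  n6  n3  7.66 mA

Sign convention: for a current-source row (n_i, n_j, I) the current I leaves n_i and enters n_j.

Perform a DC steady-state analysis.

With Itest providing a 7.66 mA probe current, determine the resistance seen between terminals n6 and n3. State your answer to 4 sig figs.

R_eq = 5.135 Ω

Apply KCL at each of the 6 non-ground nodes and solve the resulting linear system.
Node n1: branches {R2, R5, R8, R9, R14, R17, R18} → V_1 = -0.02801
Node n2: branches {R1, R5, R6, R11, R15, R16, R19, R20} → V_2 = 0.004626
Node n3: branches {R1, R3, R6, R7, R13, R14, R17, R19, Itest} → V_3 = 0.008278
Node n4: branches {R8, R9, R12, R13, R15, R16} → V_4 = -0.02775
Node n5: branches {R3, R4, R10, R20} → V_5 = 0.004010
Node n6: branches {R2, R4, R7, R12, Itest} → V_6 = -0.03105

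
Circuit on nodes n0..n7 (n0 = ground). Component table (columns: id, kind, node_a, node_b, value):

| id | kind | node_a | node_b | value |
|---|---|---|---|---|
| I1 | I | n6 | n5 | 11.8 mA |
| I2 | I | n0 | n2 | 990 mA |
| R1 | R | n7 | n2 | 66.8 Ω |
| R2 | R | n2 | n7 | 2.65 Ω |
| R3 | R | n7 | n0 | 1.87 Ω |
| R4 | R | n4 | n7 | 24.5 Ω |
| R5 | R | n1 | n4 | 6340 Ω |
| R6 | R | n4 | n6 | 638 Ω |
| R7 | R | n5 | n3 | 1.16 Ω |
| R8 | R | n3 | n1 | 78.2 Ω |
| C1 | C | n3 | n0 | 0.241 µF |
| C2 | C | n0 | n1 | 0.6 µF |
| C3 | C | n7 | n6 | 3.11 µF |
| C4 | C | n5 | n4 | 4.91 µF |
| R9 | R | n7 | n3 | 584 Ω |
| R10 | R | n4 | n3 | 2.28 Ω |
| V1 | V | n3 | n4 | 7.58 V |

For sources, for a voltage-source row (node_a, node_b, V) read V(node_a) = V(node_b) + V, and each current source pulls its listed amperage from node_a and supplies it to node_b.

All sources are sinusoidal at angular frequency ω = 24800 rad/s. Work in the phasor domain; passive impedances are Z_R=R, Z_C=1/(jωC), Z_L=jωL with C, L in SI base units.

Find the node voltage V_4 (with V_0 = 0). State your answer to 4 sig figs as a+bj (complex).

-0.09472-1.909j V

Element admittances at ω=24800 rad/s:
  I1: injects 0.0118 A into n5 (from n6)
  I2: injects 0.99 A into n2 (from n0)
  Y(R1) = 0.01497+0.000j S between n7,n2
  Y(R2) = 0.3774+0.000j S between n2,n7
  Y(R3) = 0.5348+0.000j S between n7,n0
  Y(R4) = 0.04082+0.000j S between n4,n7
  Y(R5) = 0.0001577+0.000j S between n1,n4
  Y(R6) = 0.001567+0.000j S between n4,n6
  Y(R7) = 0.8621+0.000j S between n5,n3
  Y(R8) = 0.01279+0.000j S between n3,n1
  Y(C1) = 0.000+0.005977j S between n3,n0
  Y(C2) = 0.000+0.01488j S between n0,n1
  Y(C3) = 0.000+0.07713j S between n7,n6
  Y(C4) = 0.000+0.1218j S between n5,n4
  Y(R9) = 0.001712+0.000j S between n7,n3
  Y(R10) = 0.4386+0.000j S between n4,n3
  V1: constraint V(n3)−V(n4) = 7.58
Assemble and solve the 8×8 MNA system:
  V(n1)=2.239-4.484j  V(n2)=4.229-0.1460j  V(n3)=7.485-1.909j  V(n4)=-0.09472-1.909j  V(n5)=7.350-2.961j  V(n6)=1.666+0.04279j  V(n7)=1.705-0.1460j
  i(V1)=-3.529-0.9812j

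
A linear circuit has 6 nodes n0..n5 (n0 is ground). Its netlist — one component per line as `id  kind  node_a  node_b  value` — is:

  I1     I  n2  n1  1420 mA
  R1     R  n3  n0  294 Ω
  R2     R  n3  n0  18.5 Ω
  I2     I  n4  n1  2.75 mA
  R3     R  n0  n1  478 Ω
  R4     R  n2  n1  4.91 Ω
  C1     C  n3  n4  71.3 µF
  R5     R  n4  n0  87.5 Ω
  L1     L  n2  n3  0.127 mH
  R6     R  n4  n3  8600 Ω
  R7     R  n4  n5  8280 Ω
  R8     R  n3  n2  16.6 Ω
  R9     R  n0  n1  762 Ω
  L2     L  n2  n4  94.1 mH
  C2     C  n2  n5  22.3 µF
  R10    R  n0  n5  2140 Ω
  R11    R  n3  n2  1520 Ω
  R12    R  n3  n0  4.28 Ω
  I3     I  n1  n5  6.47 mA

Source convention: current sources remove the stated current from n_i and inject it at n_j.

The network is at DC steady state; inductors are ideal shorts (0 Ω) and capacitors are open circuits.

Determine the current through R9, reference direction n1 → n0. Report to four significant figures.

MNA unknowns: 5 node voltages V₁..V_5 plus 2 source currents (L1, L2)
I1: z[2]−=1.42, z[1]+=1.42
R1: Y=0.003401 on G[3,0]
R2: Y=0.05405 on G[3,0]
I2: z[4]−=0.00275, z[1]+=0.00275
R3: Y=0.002092 on G[0,1]
R4: Y=0.2037 on G[2,1]
C1: Y=0.000 on G[3,4]
R5: Y=0.01143 on G[4,0]
L1: row V2−V3=0, i_L1 at 2,3
R6: Y=0.0001163 on G[4,3]
R7: Y=0.0001208 on G[4,5]
R8: Y=0.06024 on G[3,2]
R9: Y=0.001312 on G[0,1]
L2: row V2−V4=0, i_L2 at 2,4
C2: Y=0.000 on G[2,5]
R10: Y=0.0004673 on G[0,5]
R11: Y=0.0006579 on G[3,2]
R12: Y=0.2336 on G[3,0]
I3: z[1]−=0.00647, z[5]+=0.00647
solve → V1=6.748, V2=-0.09290, V3=-0.09290, V4=-0.09290, V5=10.98
aux → i_L1=-0.02704, i_L2=0.0003506

0.008856 A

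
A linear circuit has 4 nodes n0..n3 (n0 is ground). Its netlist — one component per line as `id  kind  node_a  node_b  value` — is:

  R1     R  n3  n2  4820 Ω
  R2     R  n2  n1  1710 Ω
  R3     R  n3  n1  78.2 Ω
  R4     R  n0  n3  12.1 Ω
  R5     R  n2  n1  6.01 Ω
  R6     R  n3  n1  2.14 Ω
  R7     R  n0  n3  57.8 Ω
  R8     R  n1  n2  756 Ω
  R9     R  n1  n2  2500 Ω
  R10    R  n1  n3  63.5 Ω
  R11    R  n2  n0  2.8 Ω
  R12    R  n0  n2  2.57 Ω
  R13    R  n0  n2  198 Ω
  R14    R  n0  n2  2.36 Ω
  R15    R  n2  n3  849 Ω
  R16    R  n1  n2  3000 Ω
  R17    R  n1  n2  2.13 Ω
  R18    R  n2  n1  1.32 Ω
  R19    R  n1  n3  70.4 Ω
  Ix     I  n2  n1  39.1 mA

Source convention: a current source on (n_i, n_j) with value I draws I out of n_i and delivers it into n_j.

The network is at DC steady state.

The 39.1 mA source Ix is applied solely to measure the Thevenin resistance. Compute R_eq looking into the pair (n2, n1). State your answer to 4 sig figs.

MNA unknowns: 3 node voltages V₁..V_3
R1: Y=0.0002075 on G[3,2]
R2: Y=0.0005848 on G[2,1]
R3: Y=0.01279 on G[3,1]
R4: Y=0.08264 on G[0,3]
R5: Y=0.1664 on G[2,1]
R6: Y=0.4673 on G[3,1]
R7: Y=0.01730 on G[0,3]
R8: Y=0.001323 on G[1,2]
R9: Y=0.0004000 on G[1,2]
R10: Y=0.01575 on G[1,3]
R11: Y=0.3571 on G[2,0]
R12: Y=0.3891 on G[0,2]
R13: Y=0.005051 on G[0,2]
R14: Y=0.4237 on G[0,2]
R15: Y=0.001178 on G[2,3]
R16: Y=0.0003333 on G[1,2]
R17: Y=0.4695 on G[1,2]
R18: Y=0.7576 on G[2,1]
R19: Y=0.01420 on G[1,3]
Ix: z[2]−=0.0391, z[1]+=0.0391
solve → V1=0.02475, V2=-0.001756, V3=0.02064

R_eq = 0.6779 Ω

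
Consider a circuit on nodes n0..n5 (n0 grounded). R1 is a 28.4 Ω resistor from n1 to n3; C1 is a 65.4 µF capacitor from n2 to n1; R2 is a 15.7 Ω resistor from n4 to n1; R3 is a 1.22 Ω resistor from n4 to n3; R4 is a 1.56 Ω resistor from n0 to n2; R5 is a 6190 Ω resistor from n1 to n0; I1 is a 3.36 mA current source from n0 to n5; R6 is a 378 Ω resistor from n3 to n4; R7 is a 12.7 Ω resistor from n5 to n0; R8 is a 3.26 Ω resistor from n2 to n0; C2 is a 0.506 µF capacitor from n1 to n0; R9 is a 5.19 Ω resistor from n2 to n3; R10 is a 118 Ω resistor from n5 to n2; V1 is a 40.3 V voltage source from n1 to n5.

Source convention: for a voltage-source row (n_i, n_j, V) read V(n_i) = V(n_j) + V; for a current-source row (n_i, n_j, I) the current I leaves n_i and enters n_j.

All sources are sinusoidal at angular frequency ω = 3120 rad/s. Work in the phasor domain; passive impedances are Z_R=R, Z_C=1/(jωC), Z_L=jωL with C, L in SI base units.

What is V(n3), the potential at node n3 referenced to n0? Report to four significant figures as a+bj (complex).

MNA unknowns: 5 node voltages V₁..V_5 plus 1 source current (V1)
R1: Y=0.03521+0.000j on G[1,3]
C1: Y=0.000+0.2040j on G[2,1]
R2: Y=0.06369+0.000j on G[4,1]
R3: Y=0.8197+0.000j on G[4,3]
R4: Y=0.6410+0.000j on G[0,2]
R5: Y=0.0001616+0.000j on G[1,0]
I1: z[0]−=0.00336, z[5]+=0.00336
R6: Y=0.002646+0.000j on G[3,4]
R7: Y=0.07874+0.000j on G[5,0]
R8: Y=0.3067+0.000j on G[2,0]
C2: Y=0.000+0.001579j on G[1,0]
R9: Y=0.1927+0.000j on G[2,3]
R10: Y=0.008475+0.000j on G[5,2]
V1: row V1−V5=40.3, i_V1 at 1,5
solve → V1=9.993-9.862j, V2=2.503+0.8043j, V3=4.965-2.701j, V4=5.326-3.216j, V5=-30.31-9.862j
aux → i_V1=-2.668-0.8669j

4.965-2.701j V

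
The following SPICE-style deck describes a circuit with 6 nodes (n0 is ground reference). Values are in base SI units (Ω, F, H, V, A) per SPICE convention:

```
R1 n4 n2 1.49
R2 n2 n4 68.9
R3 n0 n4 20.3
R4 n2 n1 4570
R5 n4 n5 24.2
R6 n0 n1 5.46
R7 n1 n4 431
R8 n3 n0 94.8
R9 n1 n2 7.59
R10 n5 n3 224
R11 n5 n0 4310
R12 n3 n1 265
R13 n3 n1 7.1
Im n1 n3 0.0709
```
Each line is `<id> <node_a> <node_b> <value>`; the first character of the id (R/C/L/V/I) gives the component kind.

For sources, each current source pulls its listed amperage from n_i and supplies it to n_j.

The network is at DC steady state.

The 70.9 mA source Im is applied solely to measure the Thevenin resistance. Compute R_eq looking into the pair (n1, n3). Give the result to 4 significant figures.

Apply KCL at each of the 5 non-ground nodes and solve the resulting linear system.
Node n1: branches {R4, R6, R7, R9, R12, R13, Im} → V_1 = -0.02303
Node n2: branches {R1, R2, R4, R9} → V_2 = -0.008256
Node n3: branches {R8, R10, R12, R13, Im} → V_3 = 0.4243
Node n4: branches {R1, R2, R3, R5, R7} → V_4 = -0.005413
Node n5: branches {R5, R10, R11} → V_5 = 0.03630

R_eq = 6.309 Ω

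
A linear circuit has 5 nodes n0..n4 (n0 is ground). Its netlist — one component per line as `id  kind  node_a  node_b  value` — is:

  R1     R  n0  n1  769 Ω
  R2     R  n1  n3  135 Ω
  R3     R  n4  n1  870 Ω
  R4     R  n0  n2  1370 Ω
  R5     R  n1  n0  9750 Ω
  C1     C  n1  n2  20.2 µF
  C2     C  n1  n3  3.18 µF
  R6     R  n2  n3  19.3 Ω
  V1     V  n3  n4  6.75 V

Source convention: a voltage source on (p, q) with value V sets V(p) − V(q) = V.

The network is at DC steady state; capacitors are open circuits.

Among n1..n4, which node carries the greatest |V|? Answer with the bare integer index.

4

Apply KCL at each of the 4 non-ground nodes and solve the resulting linear system.
Node n1: branches {R1, R2, R3, R5, C1, C2} → V_1 = -0.2913
Node n2: branches {R4, C1, R6} → V_2 = 0.5598
Node n3: branches {R2, C2, R6, V1} → V_3 = 0.5677
Node n4: branches {R3, V1} → V_4 = -6.182
Source currents: i(V1)=-0.006771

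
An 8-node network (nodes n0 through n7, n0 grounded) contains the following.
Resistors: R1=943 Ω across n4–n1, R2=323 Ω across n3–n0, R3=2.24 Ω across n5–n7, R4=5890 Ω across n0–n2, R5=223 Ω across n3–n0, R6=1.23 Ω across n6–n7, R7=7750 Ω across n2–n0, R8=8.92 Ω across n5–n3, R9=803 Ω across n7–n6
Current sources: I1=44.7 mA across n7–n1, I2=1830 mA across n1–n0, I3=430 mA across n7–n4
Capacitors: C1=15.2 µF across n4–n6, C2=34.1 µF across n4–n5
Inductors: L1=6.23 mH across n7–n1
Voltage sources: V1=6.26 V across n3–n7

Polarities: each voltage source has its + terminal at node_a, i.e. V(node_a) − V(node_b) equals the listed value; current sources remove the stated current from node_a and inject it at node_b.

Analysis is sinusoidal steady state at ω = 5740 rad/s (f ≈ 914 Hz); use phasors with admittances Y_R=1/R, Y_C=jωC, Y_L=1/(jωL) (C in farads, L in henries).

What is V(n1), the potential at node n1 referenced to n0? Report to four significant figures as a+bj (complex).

Apply KCL at each of the 7 non-ground nodes and solve the resulting linear system.
Node n1: branches {R1, I1, I2, L1} → V_1 = -250.0-63.71j
Node n2: branches {R4, R7} → V_2 = 0.000+0.000j
Node n3: branches {R2, R5, R8, V1} → V_3 = -241.4+0.000j
Node n4: branches {R1, I3, C1, C2} → V_4 = -246.6-1.652j
Node n5: branches {R3, C2, R8} → V_5 = -245.9-0.2502j
Node n6: branches {R6, C1, R9} → V_6 = -247.5+0.09077j
Node n7: branches {R3, I1, R6, I3, R9, L1, V1} → V_7 = -247.7+0.000j
Source currents: i(V1)=1.324-0.02805j

-250.0-63.71j V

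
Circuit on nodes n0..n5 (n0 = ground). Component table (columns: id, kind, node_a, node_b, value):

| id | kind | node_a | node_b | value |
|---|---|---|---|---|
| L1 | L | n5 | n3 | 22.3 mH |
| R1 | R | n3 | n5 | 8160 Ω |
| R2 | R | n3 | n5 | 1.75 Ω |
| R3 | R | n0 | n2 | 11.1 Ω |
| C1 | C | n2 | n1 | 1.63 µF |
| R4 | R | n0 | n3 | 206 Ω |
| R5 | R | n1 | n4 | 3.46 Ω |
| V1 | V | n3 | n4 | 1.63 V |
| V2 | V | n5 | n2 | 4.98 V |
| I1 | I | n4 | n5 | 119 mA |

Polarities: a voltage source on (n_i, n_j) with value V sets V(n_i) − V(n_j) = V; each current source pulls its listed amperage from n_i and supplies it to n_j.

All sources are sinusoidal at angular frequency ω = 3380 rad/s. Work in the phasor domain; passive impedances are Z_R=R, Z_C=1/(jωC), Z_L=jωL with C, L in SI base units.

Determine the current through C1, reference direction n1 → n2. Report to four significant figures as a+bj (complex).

0.0005204+0.01709j A

Element admittances at ω=3380 rad/s:
  Y(L1) = 0.000-0.01327j S between n5,n3
  Y(R1) = 0.0001225+0.000j S between n3,n5
  Y(R2) = 0.5714+0.000j S between n3,n5
  Y(R3) = 0.09009+0.000j S between n0,n2
  Y(C1) = 0.000+0.005509j S between n2,n1
  Y(R4) = 0.004854+0.000j S between n0,n3
  Y(R5) = 0.2890+0.000j S between n1,n4
  V1: constraint V(n3)−V(n4) = 1.63
  V2: constraint V(n5)−V(n2) = 4.98
  I1: injects 0.119 A into n5 (from n4)
Assemble and solve the 7×7 MNA system:
  V(n1)=2.860-0.09266j  V(n2)=-0.2420+0.001807j  V(n3)=4.492-0.03353j  V(n4)=2.862-0.03353j  V(n5)=4.738+0.001807j
  i(V1)=0.1195+0.01709j  i(V2)=-0.02232-0.01693j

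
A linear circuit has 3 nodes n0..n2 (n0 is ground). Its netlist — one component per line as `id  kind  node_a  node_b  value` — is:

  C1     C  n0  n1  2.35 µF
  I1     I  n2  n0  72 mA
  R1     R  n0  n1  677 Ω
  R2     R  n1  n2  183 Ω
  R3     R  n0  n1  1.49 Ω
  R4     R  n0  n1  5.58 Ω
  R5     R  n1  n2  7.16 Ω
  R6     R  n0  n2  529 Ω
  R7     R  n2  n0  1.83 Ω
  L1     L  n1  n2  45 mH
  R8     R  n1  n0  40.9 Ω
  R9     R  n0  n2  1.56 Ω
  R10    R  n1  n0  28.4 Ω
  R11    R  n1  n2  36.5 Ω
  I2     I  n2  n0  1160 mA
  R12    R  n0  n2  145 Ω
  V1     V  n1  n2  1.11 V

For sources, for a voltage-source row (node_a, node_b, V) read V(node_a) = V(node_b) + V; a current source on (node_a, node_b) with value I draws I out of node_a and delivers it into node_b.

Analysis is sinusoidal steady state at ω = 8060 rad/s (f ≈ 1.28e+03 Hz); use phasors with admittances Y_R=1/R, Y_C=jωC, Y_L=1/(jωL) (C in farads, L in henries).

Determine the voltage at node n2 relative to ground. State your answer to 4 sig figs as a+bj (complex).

Apply KCL at each of the 2 non-ground nodes and solve the resulting linear system.
Node n1: branches {C1, R1, R2, R3, R4, R5, L1, R8, R10, R11, V1} → V_1 = 0.04547-0.0004086j
Node n2: branches {I1, R2, R5, R6, R7, L1, R9, R11, I2, R12, V1} → V_2 = -1.065-0.0004086j
Source currents: i(V1)=-0.2330+0.002572j

-1.065-0.0004086j V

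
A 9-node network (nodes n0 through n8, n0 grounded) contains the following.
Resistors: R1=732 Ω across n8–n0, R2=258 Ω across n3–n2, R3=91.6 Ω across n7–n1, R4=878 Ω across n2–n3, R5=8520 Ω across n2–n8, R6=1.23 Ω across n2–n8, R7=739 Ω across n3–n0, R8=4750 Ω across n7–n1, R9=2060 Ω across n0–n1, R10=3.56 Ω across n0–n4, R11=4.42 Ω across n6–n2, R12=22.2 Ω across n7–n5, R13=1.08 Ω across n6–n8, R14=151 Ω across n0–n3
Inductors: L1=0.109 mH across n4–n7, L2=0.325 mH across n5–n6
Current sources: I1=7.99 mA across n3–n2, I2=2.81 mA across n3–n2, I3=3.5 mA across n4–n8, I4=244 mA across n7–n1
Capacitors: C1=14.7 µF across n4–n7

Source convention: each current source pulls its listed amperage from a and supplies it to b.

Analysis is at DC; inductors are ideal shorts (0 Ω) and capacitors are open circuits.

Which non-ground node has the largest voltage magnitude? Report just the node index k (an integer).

1

MNA unknowns: 8 node voltages V₁..V_8 plus 2 source currents (L1, L2)
R1: Y=0.001366 on G[8,0]
L1: row V4−V7=0, i_L1 at 4,7
I1: z[3]−=0.00799, z[2]+=0.00799
R2: Y=0.003876 on G[3,2]
L2: row V5−V6=0, i_L2 at 5,6
R3: Y=0.01092 on G[7,1]
R4: Y=0.001139 on G[2,3]
I2: z[3]−=0.00281, z[2]+=0.00281
C1: Y=0.000 on G[4,7]
R5: Y=0.0001174 on G[2,8]
I3: z[4]−=0.0035, z[8]+=0.0035
R6: Y=0.8130 on G[2,8]
R7: Y=0.001353 on G[3,0]
R8: Y=0.0002105 on G[7,1]
R9: Y=0.0004854 on G[0,1]
R10: Y=0.2809 on G[0,4]
R11: Y=0.2262 on G[6,2]
R12: Y=0.04505 on G[7,5]
R13: Y=0.9259 on G[6,8]
R14: Y=0.006623 on G[0,3]
I4: z[7]−=0.244, z[1]+=0.244
solve → V1=21.00, V2=0.2008, V3=-0.7539, V4=-0.01584, V5=0.1894, V6=0.1894, V7=-0.01584, V8=0.1966
aux → i_L1=0.0009482, i_L2=-0.009244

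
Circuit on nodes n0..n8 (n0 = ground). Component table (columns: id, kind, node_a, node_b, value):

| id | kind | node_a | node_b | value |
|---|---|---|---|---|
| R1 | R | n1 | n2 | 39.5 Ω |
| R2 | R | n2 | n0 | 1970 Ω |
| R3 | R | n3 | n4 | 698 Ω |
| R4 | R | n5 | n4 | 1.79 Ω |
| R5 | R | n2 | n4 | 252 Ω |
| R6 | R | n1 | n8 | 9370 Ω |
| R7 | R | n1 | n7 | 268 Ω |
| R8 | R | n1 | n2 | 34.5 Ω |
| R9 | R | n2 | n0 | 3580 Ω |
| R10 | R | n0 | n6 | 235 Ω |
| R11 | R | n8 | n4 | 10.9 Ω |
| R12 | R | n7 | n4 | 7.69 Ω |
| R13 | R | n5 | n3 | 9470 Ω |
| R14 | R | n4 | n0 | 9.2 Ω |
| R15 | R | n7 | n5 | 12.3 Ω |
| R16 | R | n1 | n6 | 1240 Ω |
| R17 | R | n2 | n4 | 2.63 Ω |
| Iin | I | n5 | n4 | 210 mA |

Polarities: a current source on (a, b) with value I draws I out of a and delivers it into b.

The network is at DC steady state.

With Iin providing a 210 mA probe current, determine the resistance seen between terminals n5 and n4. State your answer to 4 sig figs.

R_eq = 1.641 Ω

MNA unknowns: 8 node voltages V₁..V_8
R1: Y=0.02532 on G[1,2]
R2: Y=0.0005076 on G[2,0]
R3: Y=0.001433 on G[3,4]
R4: Y=0.5587 on G[5,4]
R5: Y=0.003968 on G[2,4]
R6: Y=0.0001067 on G[1,8]
R7: Y=0.003731 on G[1,7]
R8: Y=0.02899 on G[1,2]
R9: Y=0.0002793 on G[2,0]
R10: Y=0.004255 on G[0,6]
R11: Y=0.09174 on G[8,4]
R12: Y=0.1300 on G[7,4]
R13: Y=0.0001056 on G[5,3]
R14: Y=0.1087 on G[4,0]
R15: Y=0.08130 on G[7,5]
R16: Y=0.0008065 on G[1,6]
R17: Y=0.3802 on G[2,4]
Iin: z[5]−=0.21, z[4]+=0.21
solve → V1=-0.009277, V2=-0.001089, V3=-0.02359, V4=6.575e-05, V5=-0.3446, V6=-0.001478, V7=-0.1304, V8=5.489e-05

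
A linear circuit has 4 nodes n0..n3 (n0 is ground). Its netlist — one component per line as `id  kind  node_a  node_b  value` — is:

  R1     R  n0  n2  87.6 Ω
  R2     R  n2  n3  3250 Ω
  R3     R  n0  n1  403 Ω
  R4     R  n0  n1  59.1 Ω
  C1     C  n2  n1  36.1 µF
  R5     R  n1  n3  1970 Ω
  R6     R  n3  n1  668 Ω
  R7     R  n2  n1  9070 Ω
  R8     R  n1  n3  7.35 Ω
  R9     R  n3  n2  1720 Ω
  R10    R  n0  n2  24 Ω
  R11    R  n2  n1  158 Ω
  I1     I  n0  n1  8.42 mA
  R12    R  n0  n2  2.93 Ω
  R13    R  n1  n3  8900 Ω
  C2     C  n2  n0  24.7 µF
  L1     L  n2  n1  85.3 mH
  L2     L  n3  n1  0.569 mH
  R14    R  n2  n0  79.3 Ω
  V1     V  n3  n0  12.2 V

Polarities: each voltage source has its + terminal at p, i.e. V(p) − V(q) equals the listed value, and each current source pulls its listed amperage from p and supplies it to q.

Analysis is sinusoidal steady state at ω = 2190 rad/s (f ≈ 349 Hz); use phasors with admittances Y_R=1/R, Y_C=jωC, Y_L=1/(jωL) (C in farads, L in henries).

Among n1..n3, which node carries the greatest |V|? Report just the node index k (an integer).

1

MNA unknowns: 3 node voltages V₁..V_3 plus 1 source current (V1)
R1: Y=0.01142+0.000j on G[0,2]
R2: Y=0.0003077+0.000j on G[2,3]
R3: Y=0.002481+0.000j on G[0,1]
R4: Y=0.01692+0.000j on G[0,1]
C1: Y=0.000+0.07906j on G[2,1]
R5: Y=0.0005076+0.000j on G[1,3]
R6: Y=0.001497+0.000j on G[3,1]
R7: Y=0.0001103+0.000j on G[2,1]
R8: Y=0.1361+0.000j on G[1,3]
R9: Y=0.0005814+0.000j on G[3,2]
R10: Y=0.04167+0.000j on G[0,2]
R11: Y=0.006329+0.000j on G[2,1]
I1: z[0]−=0.00842, z[1]+=0.00842
R12: Y=0.3413+0.000j on G[0,2]
R13: Y=0.0001124+0.000j on G[1,3]
C2: Y=0.000+0.05409j on G[2,0]
L1: Y=0.000-0.005353j on G[2,1]
L2: Y=0.000-0.8025j on G[3,1]
R14: Y=0.01261+0.000j on G[2,0]
V1: row V3−V0=12.2, i_V1 at 3,0
solve → V1=13.13-0.8251j, V2=0.9985+2.015j, V3=12.20+0.000j
aux → i_V1=-0.5437-0.8580j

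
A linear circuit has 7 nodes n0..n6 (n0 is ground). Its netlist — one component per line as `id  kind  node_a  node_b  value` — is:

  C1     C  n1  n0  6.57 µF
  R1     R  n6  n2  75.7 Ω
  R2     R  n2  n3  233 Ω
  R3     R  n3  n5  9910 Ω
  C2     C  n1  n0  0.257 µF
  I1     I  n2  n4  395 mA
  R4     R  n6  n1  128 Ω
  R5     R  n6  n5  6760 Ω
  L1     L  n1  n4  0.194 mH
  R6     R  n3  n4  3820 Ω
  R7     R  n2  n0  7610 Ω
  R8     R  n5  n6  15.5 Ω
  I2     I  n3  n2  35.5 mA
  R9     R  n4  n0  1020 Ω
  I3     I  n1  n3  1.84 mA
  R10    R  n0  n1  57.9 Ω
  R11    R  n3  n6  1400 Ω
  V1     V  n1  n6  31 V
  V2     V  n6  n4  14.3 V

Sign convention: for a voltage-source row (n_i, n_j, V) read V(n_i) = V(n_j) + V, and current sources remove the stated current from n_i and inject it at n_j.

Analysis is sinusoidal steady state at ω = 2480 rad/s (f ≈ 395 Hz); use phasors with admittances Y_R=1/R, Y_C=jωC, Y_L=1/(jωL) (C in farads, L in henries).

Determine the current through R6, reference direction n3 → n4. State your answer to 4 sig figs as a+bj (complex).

-0.003761+2.732e-06j A

Element admittances at ω=2480 rad/s:
  Y(C1) = 0.000+0.01629j S between n1,n0
  Y(R1) = 0.01321+0.000j S between n6,n2
  Y(R2) = 0.004292+0.000j S between n2,n3
  Y(R3) = 0.0001009+0.000j S between n3,n5
  Y(C2) = 0.000+0.0006374j S between n1,n0
  I1: injects 0.395 A into n4 (from n2)
  Y(R4) = 0.007812+0.000j S between n6,n1
  Y(R5) = 0.0001479+0.000j S between n6,n5
  Y(L1) = 0.000-2.078j S between n1,n4
  Y(R6) = 0.0002618+0.000j S between n3,n4
  Y(R7) = 0.0001314+0.000j S between n2,n0
  Y(R8) = 0.06452+0.000j S between n5,n6
  I2: injects 0.0355 A into n2 (from n3)
  Y(R9) = 0.0009804+0.000j S between n4,n0
  I3: injects 0.00184 A into n3 (from n1)
  Y(R10) = 0.01727+0.000j S between n0,n1
  Y(R11) = 0.0007143+0.000j S between n3,n6
  V1: constraint V(n1)−V(n6) = 31
  V2: constraint V(n6)−V(n4) = 14.3
Assemble and solve the 8×8 MNA system:
  V(n1)=1.532-1.411j  V(n2)=-56.61-1.398j  V(n3)=-58.14-1.401j  V(n4)=-43.77-1.411j  V(n5)=-29.51-1.411j  V(n6)=-29.47-1.411j
  i(V1)=-0.2944+94.15j  i(V2)=-0.4341+94.15j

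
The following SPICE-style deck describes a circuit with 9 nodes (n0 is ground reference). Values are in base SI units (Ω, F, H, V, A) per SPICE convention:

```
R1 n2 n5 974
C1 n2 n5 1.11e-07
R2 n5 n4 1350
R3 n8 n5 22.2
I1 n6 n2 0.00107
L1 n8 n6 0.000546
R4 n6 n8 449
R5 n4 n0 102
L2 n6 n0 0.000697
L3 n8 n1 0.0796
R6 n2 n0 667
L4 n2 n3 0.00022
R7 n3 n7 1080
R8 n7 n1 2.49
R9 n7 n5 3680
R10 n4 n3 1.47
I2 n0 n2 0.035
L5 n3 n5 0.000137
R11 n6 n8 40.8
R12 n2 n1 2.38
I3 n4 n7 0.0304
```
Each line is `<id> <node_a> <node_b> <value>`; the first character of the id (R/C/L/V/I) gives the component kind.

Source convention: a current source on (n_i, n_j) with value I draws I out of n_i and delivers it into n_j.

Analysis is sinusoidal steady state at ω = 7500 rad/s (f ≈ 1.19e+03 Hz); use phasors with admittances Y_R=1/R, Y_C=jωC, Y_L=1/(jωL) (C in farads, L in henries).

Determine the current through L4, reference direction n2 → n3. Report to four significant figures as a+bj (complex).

0.06522+0.0003710j A

Element admittances at ω=7500 rad/s:
  Y(R1) = 0.001027+0.000j S between n2,n5
  Y(C1) = 0.000+0.0008325j S between n2,n5
  Y(R2) = 0.0007407+0.000j S between n5,n4
  Y(R3) = 0.04505+0.000j S between n8,n5
  I1: injects 0.00107 A into n2 (from n6)
  Y(L1) = 0.000-0.2442j S between n8,n6
  Y(R4) = 0.002227+0.000j S between n6,n8
  Y(R5) = 0.009804+0.000j S between n4,n0
  Y(L2) = 0.000-0.1913j S between n6,n0
  Y(L3) = 0.000-0.001675j S between n8,n1
  Y(R6) = 0.001499+0.000j S between n2,n0
  Y(L4) = 0.000-0.6061j S between n2,n3
  Y(R7) = 0.0009259+0.000j S between n3,n7
  Y(R8) = 0.4016+0.000j S between n7,n1
  Y(R9) = 0.0002717+0.000j S between n7,n5
  Y(R10) = 0.6803+0.000j S between n4,n3
  I2: injects 0.035 A into n2 (from n0)
  Y(L5) = 0.000-0.9732j S between n3,n5
  Y(R11) = 0.02451+0.000j S between n6,n8
  Y(R12) = 0.4202+0.000j S between n2,n1
  I3: injects 0.0304 A into n7 (from n4)
Assemble and solve the 8×8 MNA system:
  V(n1)=0.7513+0.3615j  V(n2)=0.6797+0.3590j  V(n3)=0.6804+0.2514j  V(n4)=0.6267+0.2478j  V(n5)=0.6783+0.2217j  V(n6)=0.01551+0.1455j  V(n7)=0.8265+0.3611j  V(n8)=0.04033+0.2612j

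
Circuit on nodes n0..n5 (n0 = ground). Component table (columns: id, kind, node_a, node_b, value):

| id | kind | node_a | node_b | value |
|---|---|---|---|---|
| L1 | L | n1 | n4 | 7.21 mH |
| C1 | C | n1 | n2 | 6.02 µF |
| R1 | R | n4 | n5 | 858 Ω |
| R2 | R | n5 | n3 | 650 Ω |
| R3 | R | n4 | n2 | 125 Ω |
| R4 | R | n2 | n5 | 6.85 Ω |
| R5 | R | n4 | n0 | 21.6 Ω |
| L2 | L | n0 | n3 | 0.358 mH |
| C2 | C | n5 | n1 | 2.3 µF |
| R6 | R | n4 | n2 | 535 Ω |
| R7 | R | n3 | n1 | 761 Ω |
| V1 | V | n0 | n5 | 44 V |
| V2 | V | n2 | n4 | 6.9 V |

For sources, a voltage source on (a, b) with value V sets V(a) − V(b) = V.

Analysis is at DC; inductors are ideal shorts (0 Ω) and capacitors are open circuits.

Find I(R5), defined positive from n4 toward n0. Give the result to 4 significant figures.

-1.779 A

Apply KCL at each of the 5 non-ground nodes and solve the resulting linear system.
Node n1: branches {L1, C1, C2, R7} → V_1 = -38.42
Node n2: branches {C1, R3, R4, R6, V2} → V_2 = -31.52
Node n3: branches {R2, L2, R7} → V_3 = 0.000
Node n4: branches {L1, R1, R3, R5, R6, V2} → V_4 = -38.42
Node n5: branches {R1, R2, R4, C2, V1} → V_5 = -44.00
Source currents: i(L1)=0.05048, i(L2)=0.1182, i(V1)=-1.897, i(V2)=-1.891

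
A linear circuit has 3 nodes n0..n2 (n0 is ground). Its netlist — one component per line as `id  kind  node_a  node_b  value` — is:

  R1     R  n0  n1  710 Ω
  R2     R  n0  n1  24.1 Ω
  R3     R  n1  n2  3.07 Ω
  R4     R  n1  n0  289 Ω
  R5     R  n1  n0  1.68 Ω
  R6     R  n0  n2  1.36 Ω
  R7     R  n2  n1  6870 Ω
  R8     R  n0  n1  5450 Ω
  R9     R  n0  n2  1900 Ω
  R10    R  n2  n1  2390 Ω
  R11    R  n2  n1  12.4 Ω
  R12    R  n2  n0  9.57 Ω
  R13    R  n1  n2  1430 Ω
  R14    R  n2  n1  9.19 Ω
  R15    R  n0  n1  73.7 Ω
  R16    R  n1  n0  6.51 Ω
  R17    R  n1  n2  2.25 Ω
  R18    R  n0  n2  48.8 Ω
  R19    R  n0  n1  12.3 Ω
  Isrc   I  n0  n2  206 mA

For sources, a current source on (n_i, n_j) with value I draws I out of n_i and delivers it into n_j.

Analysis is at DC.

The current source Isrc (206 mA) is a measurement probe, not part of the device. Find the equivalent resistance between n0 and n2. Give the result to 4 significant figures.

Element admittances at DC:
  Y(R1) = 0.001408 S between n0,n1
  Y(R2) = 0.04149 S between n0,n1
  Y(R3) = 0.3257 S between n1,n2
  Y(R4) = 0.003460 S between n1,n0
  Y(R5) = 0.5952 S between n1,n0
  Y(R6) = 0.7353 S between n0,n2
  Y(R7) = 0.0001456 S between n2,n1
  Y(R8) = 0.0001835 S between n0,n1
  Y(R9) = 0.0005263 S between n0,n2
  Y(R10) = 0.0004184 S between n2,n1
  Y(R11) = 0.08065 S between n2,n1
  Y(R12) = 0.1045 S between n2,n0
  Y(R13) = 0.0006993 S between n1,n2
  Y(R14) = 0.1088 S between n2,n1
  Y(R15) = 0.01357 S between n0,n1
  Y(R16) = 0.1536 S between n1,n0
  Y(R17) = 0.4444 S between n1,n2
  Y(R18) = 0.02049 S between n0,n2
  Y(R19) = 0.08130 S between n0,n1
  Isrc: injects 0.206 A into n2 (from n0)
Assemble and solve the 2×2 MNA system:
  V(n1)=0.08083  V(n2)=0.1557

R_eq = 0.7559 Ω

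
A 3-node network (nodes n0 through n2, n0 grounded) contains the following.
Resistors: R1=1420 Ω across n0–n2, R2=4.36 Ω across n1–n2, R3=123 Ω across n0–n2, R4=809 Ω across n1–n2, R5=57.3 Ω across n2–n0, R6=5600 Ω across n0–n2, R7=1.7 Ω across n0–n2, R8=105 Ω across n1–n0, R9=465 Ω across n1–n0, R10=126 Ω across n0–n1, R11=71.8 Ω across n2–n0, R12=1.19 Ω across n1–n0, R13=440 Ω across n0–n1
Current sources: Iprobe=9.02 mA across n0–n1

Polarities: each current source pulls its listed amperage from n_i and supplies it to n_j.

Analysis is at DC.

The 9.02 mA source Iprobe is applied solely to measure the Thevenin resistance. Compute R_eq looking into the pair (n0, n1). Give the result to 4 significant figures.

MNA unknowns: 2 node voltages V₁..V_2
R1: Y=0.0007042 on G[0,2]
R2: Y=0.2294 on G[1,2]
R3: Y=0.008130 on G[0,2]
R4: Y=0.001236 on G[1,2]
R5: Y=0.01745 on G[2,0]
R6: Y=0.0001786 on G[0,2]
R7: Y=0.5882 on G[0,2]
R8: Y=0.009524 on G[1,0]
R9: Y=0.002151 on G[1,0]
R10: Y=0.007937 on G[0,1]
R11: Y=0.01393 on G[2,0]
R12: Y=0.8403 on G[1,0]
R13: Y=0.002273 on G[0,1]
Iprobe: z[0]−=0.00902, z[1]+=0.00902
solve → V1=0.008749, V2=0.002348

R_eq = 0.9700 Ω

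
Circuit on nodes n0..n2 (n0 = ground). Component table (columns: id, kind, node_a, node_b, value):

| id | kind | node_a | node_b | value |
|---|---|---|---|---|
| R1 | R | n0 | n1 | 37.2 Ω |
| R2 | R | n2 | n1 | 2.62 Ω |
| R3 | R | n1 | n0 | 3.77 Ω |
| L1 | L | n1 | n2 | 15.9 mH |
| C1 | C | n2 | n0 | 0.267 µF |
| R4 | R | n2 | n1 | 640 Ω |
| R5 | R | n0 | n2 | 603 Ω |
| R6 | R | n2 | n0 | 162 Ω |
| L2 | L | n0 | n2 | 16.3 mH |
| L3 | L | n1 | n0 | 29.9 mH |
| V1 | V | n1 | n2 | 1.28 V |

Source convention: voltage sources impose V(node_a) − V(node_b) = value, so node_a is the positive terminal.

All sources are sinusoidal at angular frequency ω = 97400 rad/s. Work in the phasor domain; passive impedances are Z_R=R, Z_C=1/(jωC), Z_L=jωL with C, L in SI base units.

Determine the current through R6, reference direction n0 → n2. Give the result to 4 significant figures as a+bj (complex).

0.007641-0.0006467j A

MNA unknowns: 2 node voltages V₁..V_2 plus 1 source current (V1)
R1: Y=0.02688+0.000j on G[0,1]
R2: Y=0.3817+0.000j on G[2,1]
R3: Y=0.2653+0.000j on G[1,0]
L1: Y=0.000-0.0006457j on G[1,2]
C1: Y=0.000+0.02601j on G[2,0]
R4: Y=0.001563+0.000j on G[2,1]
R5: Y=0.001658+0.000j on G[0,2]
R6: Y=0.006173+0.000j on G[2,0]
L2: Y=0.000-0.0006299j on G[0,2]
L3: Y=0.000-0.0003434j on G[1,0]
V1: row V1−V2=1.28, i_V1 at 1,2
solve → V1=0.04216+0.1048j, V2=-1.238+0.1048j
aux → i_V1=-0.5029-0.02976j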